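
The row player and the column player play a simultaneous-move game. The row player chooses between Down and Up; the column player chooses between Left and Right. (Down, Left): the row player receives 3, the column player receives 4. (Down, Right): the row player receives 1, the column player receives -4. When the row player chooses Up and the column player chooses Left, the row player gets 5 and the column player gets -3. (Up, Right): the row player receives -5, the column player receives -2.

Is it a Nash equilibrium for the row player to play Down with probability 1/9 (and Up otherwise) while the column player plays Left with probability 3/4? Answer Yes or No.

Yes

Check the column player's indifference given the row player's mix p = 1/9:
  payoff from Left = -20/9; payoff from Right = -20/9 — equal.
Check the row player's indifference given the column player's mix q = 3/4:
  payoff from Down = 5/2; payoff from Up = 5/2 — equal.
Both players are indifferent, so neither can profitably deviate.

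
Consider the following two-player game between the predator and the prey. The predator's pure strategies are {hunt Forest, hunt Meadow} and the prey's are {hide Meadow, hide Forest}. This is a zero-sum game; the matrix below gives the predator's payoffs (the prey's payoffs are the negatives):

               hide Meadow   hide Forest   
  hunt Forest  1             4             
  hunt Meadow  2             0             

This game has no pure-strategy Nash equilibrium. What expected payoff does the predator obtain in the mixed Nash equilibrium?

For the predator to be willing to mix, the predator must be indifferent between hunt Forest and hunt Meadow, which pins down the prey's mix.
  the predator's payoff to hunt Forest: q·1 + (1−q)·4 = -3q + 4
  the predator's payoff to hunt Meadow: q·2 + (1−q)·0 = 2q
  -3q + 4 = 2q  ⇒  -5q = -4  ⇒  q = 4/5.
At equilibrium the predator is indifferent across rows, so the predator's payoff equals the payoff from hunt Forest: (4/5)·1 + (1/5)·4 = 8/5.

8/5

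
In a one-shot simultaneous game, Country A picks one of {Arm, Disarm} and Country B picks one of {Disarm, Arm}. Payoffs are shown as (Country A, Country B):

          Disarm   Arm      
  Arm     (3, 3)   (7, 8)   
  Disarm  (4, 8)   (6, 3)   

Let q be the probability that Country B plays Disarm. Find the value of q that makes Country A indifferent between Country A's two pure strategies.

For Country A to be willing to mix, Country A must be indifferent between Arm and Disarm, which pins down Country B's mix.
  Country A's expected payoff from Arm: q·3 + (1−q)·7 = -4q + 7
  Country A's expected payoff from Disarm: q·4 + (1−q)·6 = -2q + 6
  -4q + 7 = -2q + 6  ⇒  -2q = -1  ⇒  q = 1/2.

q = 1/2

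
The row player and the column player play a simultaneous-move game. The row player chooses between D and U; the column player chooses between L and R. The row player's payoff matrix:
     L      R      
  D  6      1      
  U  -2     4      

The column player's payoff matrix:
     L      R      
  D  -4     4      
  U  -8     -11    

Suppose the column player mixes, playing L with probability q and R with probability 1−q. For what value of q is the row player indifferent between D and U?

q = 3/11

The column player's mix must leave the row player indifferent between D and U.
  the row player's payoff from D: q·6 + (1−q)·1 = 5q + 1
  the row player's payoff from U: q·(-2) + (1−q)·4 = -6q + 4
  5q + 1 = -6q + 4  ⇒  11q = 3  ⇒  q = 3/11.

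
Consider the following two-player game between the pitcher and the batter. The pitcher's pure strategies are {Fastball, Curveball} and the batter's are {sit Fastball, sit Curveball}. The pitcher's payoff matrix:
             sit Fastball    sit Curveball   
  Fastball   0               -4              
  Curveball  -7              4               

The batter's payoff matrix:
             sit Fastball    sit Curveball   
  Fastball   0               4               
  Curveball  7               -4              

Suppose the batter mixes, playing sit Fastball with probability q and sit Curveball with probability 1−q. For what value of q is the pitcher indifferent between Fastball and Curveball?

q = 8/15

Set the pitcher's expected payoff from Fastball equal to that from Curveball:
  the pitcher's payoff to Fastball: q·0 + (1−q)·(-4) = 4q - 4
  the pitcher's payoff to Curveball: q·(-7) + (1−q)·4 = -11q + 4
  4q - 4 = -11q + 4  ⇒  15q = 8  ⇒  q = 8/15.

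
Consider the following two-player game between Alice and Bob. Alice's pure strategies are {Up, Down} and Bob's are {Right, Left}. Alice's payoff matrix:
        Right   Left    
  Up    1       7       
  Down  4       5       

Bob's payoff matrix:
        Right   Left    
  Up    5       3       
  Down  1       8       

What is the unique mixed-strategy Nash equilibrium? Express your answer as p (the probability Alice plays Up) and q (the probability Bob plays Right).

p = 7/9, q = 2/5

Set Bob's expected payoff from Right equal to that from Left:
  Bob's payoff to Right: p·5 + (1−p)·1 = 4p + 1
  Bob's payoff to Left: p·3 + (1−p)·8 = -5p + 8
  4p + 1 = -5p + 8  ⇒  9p = 7  ⇒  p = 7/9.
Bob's mix must leave Alice indifferent between Up and Down.
  Alice's expected payoff from Up: q·1 + (1−q)·7 = -6q + 7
  Alice's expected payoff from Down: q·4 + (1−q)·5 = -q + 5
  -6q + 7 = -q + 5  ⇒  -5q = -2  ⇒  q = 2/5.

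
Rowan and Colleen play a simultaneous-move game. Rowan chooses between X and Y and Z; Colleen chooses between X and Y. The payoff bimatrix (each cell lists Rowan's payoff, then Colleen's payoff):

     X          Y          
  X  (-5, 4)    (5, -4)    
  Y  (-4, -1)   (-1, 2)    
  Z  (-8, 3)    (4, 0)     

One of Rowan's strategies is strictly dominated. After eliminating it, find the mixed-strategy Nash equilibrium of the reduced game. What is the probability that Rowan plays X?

Rowan's strategy Z is strictly dominated by X: -5 > -8 and 5 > 4. Eliminate Z.
In a mixed equilibrium Colleen is indifferent between X and Y; this condition fixes p.
  Colleen's payoff from X: p·4 + (1−p)·(-1) = 5p - 1
  Colleen's payoff from Y: p·(-4) + (1−p)·2 = -6p + 2
  5p - 1 = -6p + 2  ⇒  11p = 3  ⇒  p = 3/11.

p = 3/11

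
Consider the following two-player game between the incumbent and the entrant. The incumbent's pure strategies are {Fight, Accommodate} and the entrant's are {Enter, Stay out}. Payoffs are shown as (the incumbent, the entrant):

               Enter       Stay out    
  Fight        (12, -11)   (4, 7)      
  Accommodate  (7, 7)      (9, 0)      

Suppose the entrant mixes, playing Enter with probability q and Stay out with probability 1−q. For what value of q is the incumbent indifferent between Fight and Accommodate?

For the incumbent to be willing to mix, the incumbent must be indifferent between Fight and Accommodate, which pins down the entrant's mix.
  the incumbent's payoff to Fight: q·12 + (1−q)·4 = 8q + 4
  the incumbent's payoff to Accommodate: q·7 + (1−q)·9 = -2q + 9
  8q + 4 = -2q + 9  ⇒  10q = 5  ⇒  q = 1/2.

q = 1/2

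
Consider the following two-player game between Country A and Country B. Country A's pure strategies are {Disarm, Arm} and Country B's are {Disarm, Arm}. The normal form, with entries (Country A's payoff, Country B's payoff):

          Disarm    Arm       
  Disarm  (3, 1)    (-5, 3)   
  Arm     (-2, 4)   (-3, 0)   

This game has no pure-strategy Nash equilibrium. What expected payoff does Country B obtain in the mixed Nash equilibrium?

For Country B to be willing to mix, Country B must be indifferent between Disarm and Arm, which pins down Country A's mix.
  Country B's expected payoff from Disarm: p·1 + (1−p)·4 = -3p + 4
  Country B's expected payoff from Arm: p·3 + (1−p)·0 = 3p
  -3p + 4 = 3p  ⇒  -6p = -4  ⇒  p = 2/3.
At equilibrium Country B is indifferent across columns, so Country B's payoff equals the payoff from Disarm: (2/3)·1 + (1/3)·4 = 2.

2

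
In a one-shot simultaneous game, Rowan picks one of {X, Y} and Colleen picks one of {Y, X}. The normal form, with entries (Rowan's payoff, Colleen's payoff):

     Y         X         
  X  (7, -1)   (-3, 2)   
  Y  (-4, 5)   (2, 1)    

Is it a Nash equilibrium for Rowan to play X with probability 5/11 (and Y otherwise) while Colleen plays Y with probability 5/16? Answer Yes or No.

No

Given Rowan's mix p = 5/11, Colleen's payoff from Y is 25/11 but from X is 16/11. Colleen strictly prefers Y, so Colleen would not mix.
So the proposed profile is not a Nash equilibrium.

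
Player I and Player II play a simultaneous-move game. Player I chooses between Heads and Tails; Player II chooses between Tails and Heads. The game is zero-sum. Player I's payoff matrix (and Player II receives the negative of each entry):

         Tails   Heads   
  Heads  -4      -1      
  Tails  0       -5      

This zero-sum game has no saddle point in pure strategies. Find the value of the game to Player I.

v = -5/2

For Player I to be willing to mix, Player I must be indifferent between Heads and Tails, which pins down Player II's mix.
  Player I's payoff from Heads: q·(-4) + (1−q)·(-1) = -3q - 1
  Player I's payoff from Tails: q·0 + (1−q)·(-5) = 5q - 5
  -3q - 1 = 5q - 5  ⇒  -8q = -4  ⇒  q = 1/2.
The value is Player I's expected payoff against this mix (using Heads): (1/2)·(-4) + (1/2)·(-1) = -5/2.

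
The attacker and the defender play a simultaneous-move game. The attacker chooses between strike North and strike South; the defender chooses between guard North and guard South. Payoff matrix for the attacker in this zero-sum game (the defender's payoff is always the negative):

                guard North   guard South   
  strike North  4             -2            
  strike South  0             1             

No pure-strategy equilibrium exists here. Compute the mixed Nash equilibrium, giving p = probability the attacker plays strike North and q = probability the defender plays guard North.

Set the defender's expected payoff from guard North equal to that from guard South:
  the defender's payoff to guard North: p·(-4) + (1−p)·0 = -4p
  the defender's payoff to guard South: p·2 + (1−p)·(-1) = 3p - 1
  -4p = 3p - 1  ⇒  -7p = -1  ⇒  p = 1/7.
The defender's mix must leave the attacker indifferent between strike North and strike South.
  the attacker's payoff from strike North: q·4 + (1−q)·(-2) = 6q - 2
  the attacker's payoff from strike South: q·0 + (1−q)·1 = -q + 1
  6q - 2 = -q + 1  ⇒  7q = 3  ⇒  q = 3/7.

p = 1/7, q = 3/7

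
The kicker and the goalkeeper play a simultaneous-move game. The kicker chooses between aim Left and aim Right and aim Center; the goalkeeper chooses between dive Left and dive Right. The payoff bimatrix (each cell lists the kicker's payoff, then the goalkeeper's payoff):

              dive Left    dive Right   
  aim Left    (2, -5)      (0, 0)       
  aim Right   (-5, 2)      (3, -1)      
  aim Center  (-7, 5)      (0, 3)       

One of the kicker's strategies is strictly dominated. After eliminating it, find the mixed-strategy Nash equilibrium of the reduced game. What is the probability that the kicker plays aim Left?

The kicker's strategy aim Center is strictly dominated by aim Right: -5 > -7 and 3 > 0. Eliminate aim Center.
In a mixed equilibrium the goalkeeper is indifferent between dive Left and dive Right; this condition fixes p.
  the goalkeeper's expected payoff from dive Left: p·(-5) + (1−p)·2 = -7p + 2
  the goalkeeper's expected payoff from dive Right: p·0 + (1−p)·(-1) = p - 1
  -7p + 2 = p - 1  ⇒  -8p = -3  ⇒  p = 3/8.

p = 3/8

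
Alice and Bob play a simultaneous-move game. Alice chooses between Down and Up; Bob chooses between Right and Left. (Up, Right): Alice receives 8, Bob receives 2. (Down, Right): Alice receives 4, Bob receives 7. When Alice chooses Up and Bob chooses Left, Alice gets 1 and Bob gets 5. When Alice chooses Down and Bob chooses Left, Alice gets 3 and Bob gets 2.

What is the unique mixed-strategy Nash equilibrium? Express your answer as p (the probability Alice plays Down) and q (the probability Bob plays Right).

p = 3/8, q = 1/3

In a mixed equilibrium Bob is indifferent between Right and Left; this condition fixes p.
  Bob's payoff from Right: p·7 + (1−p)·2 = 5p + 2
  Bob's payoff from Left: p·2 + (1−p)·5 = -3p + 5
  5p + 2 = -3p + 5  ⇒  8p = 3  ⇒  p = 3/8.
Alice's indifference between Down and Up determines Bob's mixing probability q:
  Alice's payoff from Down: q·4 + (1−q)·3 = q + 3
  Alice's payoff from Up: q·8 + (1−q)·1 = 7q + 1
  q + 3 = 7q + 1  ⇒  -6q = -2  ⇒  q = 1/3.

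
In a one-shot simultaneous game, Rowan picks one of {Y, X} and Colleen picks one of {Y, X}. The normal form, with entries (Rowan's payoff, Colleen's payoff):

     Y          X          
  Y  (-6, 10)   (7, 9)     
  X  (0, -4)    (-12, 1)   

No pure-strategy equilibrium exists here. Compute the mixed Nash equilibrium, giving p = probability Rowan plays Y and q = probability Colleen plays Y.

Rowan's mix must leave Colleen indifferent between Y and X.
  Colleen's payoff to Y: p·10 + (1−p)·(-4) = 14p - 4
  Colleen's payoff to X: p·9 + (1−p)·1 = 8p + 1
  14p - 4 = 8p + 1  ⇒  6p = 5  ⇒  p = 5/6.
For Rowan to be willing to mix, Rowan must be indifferent between Y and X, which pins down Colleen's mix.
  Rowan's payoff from Y: q·(-6) + (1−q)·7 = -13q + 7
  Rowan's payoff from X: q·0 + (1−q)·(-12) = 12q - 12
  -13q + 7 = 12q - 12  ⇒  -25q = -19  ⇒  q = 19/25.

p = 5/6, q = 19/25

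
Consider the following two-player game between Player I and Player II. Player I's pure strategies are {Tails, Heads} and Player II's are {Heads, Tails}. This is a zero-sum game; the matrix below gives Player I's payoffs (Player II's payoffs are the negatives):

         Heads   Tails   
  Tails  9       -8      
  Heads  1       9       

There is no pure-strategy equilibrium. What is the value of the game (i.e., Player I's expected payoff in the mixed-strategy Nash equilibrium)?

Set Player I's expected payoff from Tails equal to that from Heads:
  Player I's expected payoff from Tails: q·9 + (1−q)·(-8) = 17q - 8
  Player I's expected payoff from Heads: q·1 + (1−q)·9 = -8q + 9
  17q - 8 = -8q + 9  ⇒  25q = 17  ⇒  q = 17/25.
The value is Player I's expected payoff against this mix (using Tails): (17/25)·9 + (8/25)·(-8) = 89/25.

v = 89/25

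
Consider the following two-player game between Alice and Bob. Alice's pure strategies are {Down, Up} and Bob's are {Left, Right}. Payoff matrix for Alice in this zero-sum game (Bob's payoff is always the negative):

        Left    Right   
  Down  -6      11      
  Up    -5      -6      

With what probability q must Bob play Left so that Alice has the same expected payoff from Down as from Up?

q = 17/18

For Alice to be willing to mix, Alice must be indifferent between Down and Up, which pins down Bob's mix.
  Alice's expected payoff from Down: q·(-6) + (1−q)·11 = -17q + 11
  Alice's expected payoff from Up: q·(-5) + (1−q)·(-6) = q - 6
  -17q + 11 = q - 6  ⇒  -18q = -17  ⇒  q = 17/18.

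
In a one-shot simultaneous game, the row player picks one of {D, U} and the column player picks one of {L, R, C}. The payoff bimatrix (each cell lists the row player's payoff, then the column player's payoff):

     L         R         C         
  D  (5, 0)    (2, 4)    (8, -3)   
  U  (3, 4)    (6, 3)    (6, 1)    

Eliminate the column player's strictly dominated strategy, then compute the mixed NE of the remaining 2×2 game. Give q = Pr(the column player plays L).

The column player's strategy C is strictly dominated by L: 0 > -3 and 4 > 1. Eliminate C.
For the row player to be willing to mix, the row player must be indifferent between D and U, which pins down the column player's mix.
  the row player's payoff from D: q·5 + (1−q)·2 = 3q + 2
  the row player's payoff from U: q·3 + (1−q)·6 = -3q + 6
  3q + 2 = -3q + 6  ⇒  6q = 4  ⇒  q = 2/3.

q = 2/3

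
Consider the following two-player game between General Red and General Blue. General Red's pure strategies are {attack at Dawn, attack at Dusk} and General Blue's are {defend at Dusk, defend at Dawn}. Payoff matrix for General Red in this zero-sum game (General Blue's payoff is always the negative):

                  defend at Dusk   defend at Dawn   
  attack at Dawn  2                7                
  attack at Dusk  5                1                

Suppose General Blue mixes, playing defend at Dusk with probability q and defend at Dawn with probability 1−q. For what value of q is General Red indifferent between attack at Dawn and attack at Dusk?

General Blue's mix must leave General Red indifferent between attack at Dawn and attack at Dusk.
  General Red's expected payoff from attack at Dawn: q·2 + (1−q)·7 = -5q + 7
  General Red's expected payoff from attack at Dusk: q·5 + (1−q)·1 = 4q + 1
  -5q + 7 = 4q + 1  ⇒  -9q = -6  ⇒  q = 2/3.

q = 2/3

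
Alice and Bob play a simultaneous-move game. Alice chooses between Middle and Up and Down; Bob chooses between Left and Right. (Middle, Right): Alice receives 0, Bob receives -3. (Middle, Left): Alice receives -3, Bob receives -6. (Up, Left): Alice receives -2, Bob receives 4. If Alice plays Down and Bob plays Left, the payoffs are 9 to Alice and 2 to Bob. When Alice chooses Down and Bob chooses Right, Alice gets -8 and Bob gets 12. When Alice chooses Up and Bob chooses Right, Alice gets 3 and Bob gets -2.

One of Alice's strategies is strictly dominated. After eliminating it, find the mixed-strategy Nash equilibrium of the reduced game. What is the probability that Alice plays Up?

p = 5/8

Alice's strategy Middle is strictly dominated by Up: -2 > -3 and 3 > 0. Eliminate Middle.
Alice's mix must leave Bob indifferent between Left and Right.
  Bob's expected payoff from Left: p·4 + (1−p)·2 = 2p + 2
  Bob's expected payoff from Right: p·(-2) + (1−p)·12 = -14p + 12
  2p + 2 = -14p + 12  ⇒  16p = 10  ⇒  p = 5/8.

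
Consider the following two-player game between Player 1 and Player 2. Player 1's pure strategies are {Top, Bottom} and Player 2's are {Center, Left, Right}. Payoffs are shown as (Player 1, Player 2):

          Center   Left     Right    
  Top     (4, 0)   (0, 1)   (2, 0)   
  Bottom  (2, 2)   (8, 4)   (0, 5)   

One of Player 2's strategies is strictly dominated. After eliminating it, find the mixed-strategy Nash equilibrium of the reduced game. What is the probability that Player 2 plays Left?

Player 2's strategy Center is strictly dominated by Left: 1 > 0 and 4 > 2. Eliminate Center.
Player 2's mix must leave Player 1 indifferent between Top and Bottom.
  Player 1's payoff to Top: q·0 + (1−q)·2 = -2q + 2
  Player 1's payoff to Bottom: q·8 + (1−q)·0 = 8q
  -2q + 2 = 8q  ⇒  -10q = -2  ⇒  q = 1/5.

q = 1/5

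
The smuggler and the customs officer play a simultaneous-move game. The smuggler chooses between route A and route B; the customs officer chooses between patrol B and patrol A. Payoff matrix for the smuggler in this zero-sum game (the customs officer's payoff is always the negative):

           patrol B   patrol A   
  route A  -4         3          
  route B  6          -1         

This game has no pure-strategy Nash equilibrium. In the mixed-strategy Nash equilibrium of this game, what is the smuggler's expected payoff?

1

For the smuggler to be willing to mix, the smuggler must be indifferent between route A and route B, which pins down the customs officer's mix.
  the smuggler's payoff from route A: q·(-4) + (1−q)·3 = -7q + 3
  the smuggler's payoff from route B: q·6 + (1−q)·(-1) = 7q - 1
  -7q + 3 = 7q - 1  ⇒  -14q = -4  ⇒  q = 2/7.
At equilibrium the smuggler is indifferent across rows, so the smuggler's payoff equals the payoff from route A: (2/7)·(-4) + (5/7)·3 = 1.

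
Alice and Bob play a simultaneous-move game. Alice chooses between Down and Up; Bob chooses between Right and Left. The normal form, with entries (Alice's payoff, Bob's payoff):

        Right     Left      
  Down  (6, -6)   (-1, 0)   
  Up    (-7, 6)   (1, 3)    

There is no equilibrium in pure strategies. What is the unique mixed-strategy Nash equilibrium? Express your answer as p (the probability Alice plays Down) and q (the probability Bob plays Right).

Alice's mix must leave Bob indifferent between Right and Left.
  Bob's payoff from Right: p·(-6) + (1−p)·6 = -12p + 6
  Bob's payoff from Left: p·0 + (1−p)·3 = -3p + 3
  -12p + 6 = -3p + 3  ⇒  -9p = -3  ⇒  p = 1/3.
In a mixed equilibrium Alice is indifferent between Down and Up; this condition fixes q.
  Alice's payoff from Down: q·6 + (1−q)·(-1) = 7q - 1
  Alice's payoff from Up: q·(-7) + (1−q)·1 = -8q + 1
  7q - 1 = -8q + 1  ⇒  15q = 2  ⇒  q = 2/15.

p = 1/3, q = 2/15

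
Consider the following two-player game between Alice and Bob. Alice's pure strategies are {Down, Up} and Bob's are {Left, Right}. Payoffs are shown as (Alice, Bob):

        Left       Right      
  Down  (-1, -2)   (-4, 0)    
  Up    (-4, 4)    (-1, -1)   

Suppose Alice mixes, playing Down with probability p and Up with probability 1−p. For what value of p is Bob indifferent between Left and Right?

p = 5/7

Set Bob's expected payoff from Left equal to that from Right:
  Bob's expected payoff from Left: p·(-2) + (1−p)·4 = -6p + 4
  Bob's expected payoff from Right: p·0 + (1−p)·(-1) = p - 1
  -6p + 4 = p - 1  ⇒  -7p = -5  ⇒  p = 5/7.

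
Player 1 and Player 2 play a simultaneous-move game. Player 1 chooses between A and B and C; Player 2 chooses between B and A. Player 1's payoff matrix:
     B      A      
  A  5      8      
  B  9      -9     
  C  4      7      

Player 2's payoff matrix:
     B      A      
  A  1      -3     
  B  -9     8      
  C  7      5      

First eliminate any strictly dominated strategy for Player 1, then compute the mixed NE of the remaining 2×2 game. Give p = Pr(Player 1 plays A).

Player 1's strategy C is strictly dominated by A: 5 > 4 and 8 > 7. Eliminate C.
Player 1's mix must leave Player 2 indifferent between B and A.
  Player 2's payoff from B: p·1 + (1−p)·(-9) = 10p - 9
  Player 2's payoff from A: p·(-3) + (1−p)·8 = -11p + 8
  10p - 9 = -11p + 8  ⇒  21p = 17  ⇒  p = 17/21.

p = 17/21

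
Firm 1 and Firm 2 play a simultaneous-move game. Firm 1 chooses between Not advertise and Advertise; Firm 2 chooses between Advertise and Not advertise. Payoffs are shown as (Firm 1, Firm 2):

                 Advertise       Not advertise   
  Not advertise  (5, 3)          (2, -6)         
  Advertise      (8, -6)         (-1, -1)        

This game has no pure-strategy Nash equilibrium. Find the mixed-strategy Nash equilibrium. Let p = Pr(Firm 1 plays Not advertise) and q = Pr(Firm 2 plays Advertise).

p = 5/14, q = 1/2

For Firm 2 to be willing to mix, Firm 2 must be indifferent between Advertise and Not advertise, which pins down Firm 1's mix.
  Firm 2's payoff from Advertise: p·3 + (1−p)·(-6) = 9p - 6
  Firm 2's payoff from Not advertise: p·(-6) + (1−p)·(-1) = -5p - 1
  9p - 6 = -5p - 1  ⇒  14p = 5  ⇒  p = 5/14.
For Firm 1 to be willing to mix, Firm 1 must be indifferent between Not advertise and Advertise, which pins down Firm 2's mix.
  Firm 1's payoff from Not advertise: q·5 + (1−q)·2 = 3q + 2
  Firm 1's payoff from Advertise: q·8 + (1−q)·(-1) = 9q - 1
  3q + 2 = 9q - 1  ⇒  -6q = -3  ⇒  q = 1/2.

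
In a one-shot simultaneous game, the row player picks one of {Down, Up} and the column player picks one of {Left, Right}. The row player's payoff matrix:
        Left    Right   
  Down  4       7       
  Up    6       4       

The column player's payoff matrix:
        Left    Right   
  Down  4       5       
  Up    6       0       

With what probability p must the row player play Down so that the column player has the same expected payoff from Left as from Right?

The row player's mix must leave the column player indifferent between Left and Right.
  the column player's payoff from Left: p·4 + (1−p)·6 = -2p + 6
  the column player's payoff from Right: p·5 + (1−p)·0 = 5p
  -2p + 6 = 5p  ⇒  -7p = -6  ⇒  p = 6/7.

p = 6/7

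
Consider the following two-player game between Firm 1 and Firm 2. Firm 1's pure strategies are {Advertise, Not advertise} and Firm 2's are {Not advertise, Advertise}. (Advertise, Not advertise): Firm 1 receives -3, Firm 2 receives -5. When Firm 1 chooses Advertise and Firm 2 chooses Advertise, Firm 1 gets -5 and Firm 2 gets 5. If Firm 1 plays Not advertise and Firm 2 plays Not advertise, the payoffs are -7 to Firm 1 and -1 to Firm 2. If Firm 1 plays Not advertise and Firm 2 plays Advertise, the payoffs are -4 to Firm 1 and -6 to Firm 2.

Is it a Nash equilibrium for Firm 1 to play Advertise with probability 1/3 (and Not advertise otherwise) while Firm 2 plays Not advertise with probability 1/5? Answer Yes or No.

Check Firm 2's indifference given Firm 1's mix p = 1/3:
  payoff from Not advertise = -7/3; payoff from Advertise = -7/3 — equal.
Check Firm 1's indifference given Firm 2's mix q = 1/5:
  payoff from Advertise = -23/5; payoff from Not advertise = -23/5 — equal.
Both players are indifferent, so neither can profitably deviate.

Yes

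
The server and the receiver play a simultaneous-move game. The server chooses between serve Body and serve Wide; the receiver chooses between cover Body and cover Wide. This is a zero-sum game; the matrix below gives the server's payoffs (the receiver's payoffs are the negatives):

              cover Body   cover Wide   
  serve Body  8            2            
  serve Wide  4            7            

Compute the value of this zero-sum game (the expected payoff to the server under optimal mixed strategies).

In a mixed equilibrium the server is indifferent between serve Body and serve Wide; this condition fixes q.
  the server's expected payoff from serve Body: q·8 + (1−q)·2 = 6q + 2
  the server's expected payoff from serve Wide: q·4 + (1−q)·7 = -3q + 7
  6q + 2 = -3q + 7  ⇒  9q = 5  ⇒  q = 5/9.
The value is the server's expected payoff against this mix (using serve Body): (5/9)·8 + (4/9)·2 = 16/3.

v = 16/3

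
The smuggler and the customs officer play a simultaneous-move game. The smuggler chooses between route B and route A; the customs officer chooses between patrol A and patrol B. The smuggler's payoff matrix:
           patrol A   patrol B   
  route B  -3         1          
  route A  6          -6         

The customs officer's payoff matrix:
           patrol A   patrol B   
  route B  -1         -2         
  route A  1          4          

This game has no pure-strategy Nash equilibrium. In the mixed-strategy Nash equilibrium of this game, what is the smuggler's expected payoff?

-3/4

For the smuggler to be willing to mix, the smuggler must be indifferent between route B and route A, which pins down the customs officer's mix.
  the smuggler's payoff to route B: q·(-3) + (1−q)·1 = -4q + 1
  the smuggler's payoff to route A: q·6 + (1−q)·(-6) = 12q - 6
  -4q + 1 = 12q - 6  ⇒  -16q = -7  ⇒  q = 7/16.
At equilibrium the smuggler is indifferent across rows, so the smuggler's payoff equals the payoff from route B: (7/16)·(-3) + (9/16)·1 = -3/4.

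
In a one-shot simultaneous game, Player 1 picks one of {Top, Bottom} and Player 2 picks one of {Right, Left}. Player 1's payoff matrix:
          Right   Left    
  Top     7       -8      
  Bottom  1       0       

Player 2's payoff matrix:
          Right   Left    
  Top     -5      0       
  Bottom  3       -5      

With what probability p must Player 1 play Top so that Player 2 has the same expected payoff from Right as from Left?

For Player 2 to be willing to mix, Player 2 must be indifferent between Right and Left, which pins down Player 1's mix.
  Player 2's payoff to Right: p·(-5) + (1−p)·3 = -8p + 3
  Player 2's payoff to Left: p·0 + (1−p)·(-5) = 5p - 5
  -8p + 3 = 5p - 5  ⇒  -13p = -8  ⇒  p = 8/13.

p = 8/13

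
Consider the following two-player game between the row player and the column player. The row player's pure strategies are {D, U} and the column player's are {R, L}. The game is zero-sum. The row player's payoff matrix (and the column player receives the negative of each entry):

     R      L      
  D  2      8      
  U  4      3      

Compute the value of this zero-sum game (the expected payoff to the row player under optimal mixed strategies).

The column player's mix must leave the row player indifferent between D and U.
  the row player's expected payoff from D: q·2 + (1−q)·8 = -6q + 8
  the row player's expected payoff from U: q·4 + (1−q)·3 = q + 3
  -6q + 8 = q + 3  ⇒  -7q = -5  ⇒  q = 5/7.
The value is the row player's expected payoff against this mix (using D): (5/7)·2 + (2/7)·8 = 26/7.

v = 26/7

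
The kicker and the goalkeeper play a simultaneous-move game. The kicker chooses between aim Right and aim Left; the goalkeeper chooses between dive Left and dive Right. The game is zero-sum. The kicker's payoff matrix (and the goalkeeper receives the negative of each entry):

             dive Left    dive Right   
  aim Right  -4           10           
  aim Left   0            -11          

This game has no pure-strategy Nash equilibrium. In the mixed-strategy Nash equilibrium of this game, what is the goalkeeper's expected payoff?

44/25

Set the goalkeeper's expected payoff from dive Left equal to that from dive Right:
  the goalkeeper's payoff from dive Left: p·4 + (1−p)·0 = 4p
  the goalkeeper's payoff from dive Right: p·(-10) + (1−p)·11 = -21p + 11
  4p = -21p + 11  ⇒  25p = 11  ⇒  p = 11/25.
At equilibrium the goalkeeper is indifferent across columns, so the goalkeeper's payoff equals the payoff from dive Left: (11/25)·4 + (14/25)·0 = 44/25.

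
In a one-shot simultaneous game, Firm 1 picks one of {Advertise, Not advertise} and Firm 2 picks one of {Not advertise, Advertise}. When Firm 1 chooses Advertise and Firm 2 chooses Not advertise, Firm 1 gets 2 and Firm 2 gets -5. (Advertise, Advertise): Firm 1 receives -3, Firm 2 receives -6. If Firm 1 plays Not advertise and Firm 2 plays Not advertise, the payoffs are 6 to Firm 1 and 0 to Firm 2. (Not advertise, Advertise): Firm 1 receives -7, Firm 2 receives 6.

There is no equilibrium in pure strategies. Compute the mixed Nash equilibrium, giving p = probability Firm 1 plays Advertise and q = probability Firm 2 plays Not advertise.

p = 6/7, q = 1/2

Firm 2's indifference between Not advertise and Advertise determines Firm 1's mixing probability p:
  Firm 2's payoff from Not advertise: p·(-5) + (1−p)·0 = -5p
  Firm 2's payoff from Advertise: p·(-6) + (1−p)·6 = -12p + 6
  -5p = -12p + 6  ⇒  7p = 6  ⇒  p = 6/7.
Set Firm 1's expected payoff from Advertise equal to that from Not advertise:
  Firm 1's payoff to Advertise: q·2 + (1−q)·(-3) = 5q - 3
  Firm 1's payoff to Not advertise: q·6 + (1−q)·(-7) = 13q - 7
  5q - 3 = 13q - 7  ⇒  -8q = -4  ⇒  q = 1/2.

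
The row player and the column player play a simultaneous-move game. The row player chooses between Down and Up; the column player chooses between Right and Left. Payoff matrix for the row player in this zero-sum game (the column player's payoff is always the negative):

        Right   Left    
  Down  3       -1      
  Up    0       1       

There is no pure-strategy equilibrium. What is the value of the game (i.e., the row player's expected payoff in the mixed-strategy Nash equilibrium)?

v = 3/5

For the row player to be willing to mix, the row player must be indifferent between Down and Up, which pins down the column player's mix.
  the row player's payoff from Down: q·3 + (1−q)·(-1) = 4q - 1
  the row player's payoff from Up: q·0 + (1−q)·1 = -q + 1
  4q - 1 = -q + 1  ⇒  5q = 2  ⇒  q = 2/5.
The value is the row player's expected payoff against this mix (using Down): (2/5)·3 + (3/5)·(-1) = 3/5.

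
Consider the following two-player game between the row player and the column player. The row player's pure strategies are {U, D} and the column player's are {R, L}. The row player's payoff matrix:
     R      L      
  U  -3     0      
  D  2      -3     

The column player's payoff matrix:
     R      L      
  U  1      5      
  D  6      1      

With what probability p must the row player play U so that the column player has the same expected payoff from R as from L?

For the column player to be willing to mix, the column player must be indifferent between R and L, which pins down the row player's mix.
  the column player's payoff to R: p·1 + (1−p)·6 = -5p + 6
  the column player's payoff to L: p·5 + (1−p)·1 = 4p + 1
  -5p + 6 = 4p + 1  ⇒  -9p = -5  ⇒  p = 5/9.

p = 5/9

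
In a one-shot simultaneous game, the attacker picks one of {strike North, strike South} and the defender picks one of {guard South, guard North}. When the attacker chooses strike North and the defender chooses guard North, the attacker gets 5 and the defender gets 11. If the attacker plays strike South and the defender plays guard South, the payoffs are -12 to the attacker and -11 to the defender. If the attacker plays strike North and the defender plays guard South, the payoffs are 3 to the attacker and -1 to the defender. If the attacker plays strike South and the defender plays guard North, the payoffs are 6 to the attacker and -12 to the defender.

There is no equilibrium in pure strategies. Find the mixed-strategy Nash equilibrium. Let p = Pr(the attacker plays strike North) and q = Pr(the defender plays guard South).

For the defender to be willing to mix, the defender must be indifferent between guard South and guard North, which pins down the attacker's mix.
  the defender's payoff from guard South: p·(-1) + (1−p)·(-11) = 10p - 11
  the defender's payoff from guard North: p·11 + (1−p)·(-12) = 23p - 12
  10p - 11 = 23p - 12  ⇒  -13p = -1  ⇒  p = 1/13.
For the attacker to be willing to mix, the attacker must be indifferent between strike North and strike South, which pins down the defender's mix.
  the attacker's expected payoff from strike North: q·3 + (1−q)·5 = -2q + 5
  the attacker's expected payoff from strike South: q·(-12) + (1−q)·6 = -18q + 6
  -2q + 5 = -18q + 6  ⇒  16q = 1  ⇒  q = 1/16.

p = 1/13, q = 1/16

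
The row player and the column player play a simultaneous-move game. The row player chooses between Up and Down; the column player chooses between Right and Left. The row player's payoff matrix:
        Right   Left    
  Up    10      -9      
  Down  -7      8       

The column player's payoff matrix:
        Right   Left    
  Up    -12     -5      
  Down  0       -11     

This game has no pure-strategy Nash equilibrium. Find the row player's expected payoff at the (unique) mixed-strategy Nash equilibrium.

1/2

The row player's indifference between Up and Down determines the column player's mixing probability q:
  the row player's expected payoff from Up: q·10 + (1−q)·(-9) = 19q - 9
  the row player's expected payoff from Down: q·(-7) + (1−q)·8 = -15q + 8
  19q - 9 = -15q + 8  ⇒  34q = 17  ⇒  q = 1/2.
At equilibrium the row player is indifferent across rows, so the row player's payoff equals the payoff from Up: (1/2)·10 + (1/2)·(-9) = 1/2.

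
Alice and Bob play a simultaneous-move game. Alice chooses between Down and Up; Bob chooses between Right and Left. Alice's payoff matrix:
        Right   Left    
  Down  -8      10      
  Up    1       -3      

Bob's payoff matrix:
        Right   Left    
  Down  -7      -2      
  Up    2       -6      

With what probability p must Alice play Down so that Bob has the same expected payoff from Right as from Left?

p = 8/13

Alice's mix must leave Bob indifferent between Right and Left.
  Bob's payoff from Right: p·(-7) + (1−p)·2 = -9p + 2
  Bob's payoff from Left: p·(-2) + (1−p)·(-6) = 4p - 6
  -9p + 2 = 4p - 6  ⇒  -13p = -8  ⇒  p = 8/13.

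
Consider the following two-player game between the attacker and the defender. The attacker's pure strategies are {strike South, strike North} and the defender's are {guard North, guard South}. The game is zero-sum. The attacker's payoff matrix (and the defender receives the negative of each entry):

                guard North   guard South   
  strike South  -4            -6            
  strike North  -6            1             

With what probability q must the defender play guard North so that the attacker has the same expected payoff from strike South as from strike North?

q = 7/9

For the attacker to be willing to mix, the attacker must be indifferent between strike South and strike North, which pins down the defender's mix.
  the attacker's expected payoff from strike South: q·(-4) + (1−q)·(-6) = 2q - 6
  the attacker's expected payoff from strike North: q·(-6) + (1−q)·1 = -7q + 1
  2q - 6 = -7q + 1  ⇒  9q = 7  ⇒  q = 7/9.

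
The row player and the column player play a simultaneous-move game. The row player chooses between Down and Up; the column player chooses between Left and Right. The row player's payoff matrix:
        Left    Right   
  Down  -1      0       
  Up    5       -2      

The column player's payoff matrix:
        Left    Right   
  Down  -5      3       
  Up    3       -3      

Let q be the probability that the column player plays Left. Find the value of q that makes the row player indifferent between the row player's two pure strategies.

q = 1/4

The row player's indifference between Down and Up determines the column player's mixing probability q:
  the row player's payoff from Down: q·(-1) + (1−q)·0 = -q
  the row player's payoff from Up: q·5 + (1−q)·(-2) = 7q - 2
  -q = 7q - 2  ⇒  -8q = -2  ⇒  q = 1/4.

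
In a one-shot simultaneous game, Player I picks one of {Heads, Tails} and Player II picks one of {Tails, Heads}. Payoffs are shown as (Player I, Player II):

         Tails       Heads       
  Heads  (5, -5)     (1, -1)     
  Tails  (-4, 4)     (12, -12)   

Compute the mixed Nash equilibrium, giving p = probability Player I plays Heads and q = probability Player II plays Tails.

For Player II to be willing to mix, Player II must be indifferent between Tails and Heads, which pins down Player I's mix.
  Player II's payoff to Tails: p·(-5) + (1−p)·4 = -9p + 4
  Player II's payoff to Heads: p·(-1) + (1−p)·(-12) = 11p - 12
  -9p + 4 = 11p - 12  ⇒  -20p = -16  ⇒  p = 4/5.
Player II's mix must leave Player I indifferent between Heads and Tails.
  Player I's expected payoff from Heads: q·5 + (1−q)·1 = 4q + 1
  Player I's expected payoff from Tails: q·(-4) + (1−q)·12 = -16q + 12
  4q + 1 = -16q + 12  ⇒  20q = 11  ⇒  q = 11/20.

p = 4/5, q = 11/20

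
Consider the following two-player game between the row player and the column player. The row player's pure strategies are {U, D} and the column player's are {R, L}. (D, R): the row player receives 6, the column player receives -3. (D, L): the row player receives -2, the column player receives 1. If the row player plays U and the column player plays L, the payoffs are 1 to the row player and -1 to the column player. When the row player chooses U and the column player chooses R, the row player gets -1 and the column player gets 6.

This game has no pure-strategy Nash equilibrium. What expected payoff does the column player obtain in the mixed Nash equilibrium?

3/11

In a mixed equilibrium the column player is indifferent between R and L; this condition fixes p.
  the column player's payoff from R: p·6 + (1−p)·(-3) = 9p - 3
  the column player's payoff from L: p·(-1) + (1−p)·1 = -2p + 1
  9p - 3 = -2p + 1  ⇒  11p = 4  ⇒  p = 4/11.
At equilibrium the column player is indifferent across columns, so the column player's payoff equals the payoff from R: (4/11)·6 + (7/11)·(-3) = 3/11.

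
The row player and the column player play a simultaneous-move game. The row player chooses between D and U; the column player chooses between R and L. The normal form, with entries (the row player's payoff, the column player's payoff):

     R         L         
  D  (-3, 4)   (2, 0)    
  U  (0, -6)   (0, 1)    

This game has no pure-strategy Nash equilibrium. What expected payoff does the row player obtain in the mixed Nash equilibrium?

In a mixed equilibrium the row player is indifferent between D and U; this condition fixes q.
  the row player's payoff from D: q·(-3) + (1−q)·2 = -5q + 2
  the row player's payoff from U: q·0 + (1−q)·0 = 0
  -5q + 2 = 0  ⇒  -5q = -2  ⇒  q = 2/5.
At equilibrium the row player is indifferent across rows, so the row player's payoff equals the payoff from D: (2/5)·(-3) + (3/5)·2 = 0.

0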